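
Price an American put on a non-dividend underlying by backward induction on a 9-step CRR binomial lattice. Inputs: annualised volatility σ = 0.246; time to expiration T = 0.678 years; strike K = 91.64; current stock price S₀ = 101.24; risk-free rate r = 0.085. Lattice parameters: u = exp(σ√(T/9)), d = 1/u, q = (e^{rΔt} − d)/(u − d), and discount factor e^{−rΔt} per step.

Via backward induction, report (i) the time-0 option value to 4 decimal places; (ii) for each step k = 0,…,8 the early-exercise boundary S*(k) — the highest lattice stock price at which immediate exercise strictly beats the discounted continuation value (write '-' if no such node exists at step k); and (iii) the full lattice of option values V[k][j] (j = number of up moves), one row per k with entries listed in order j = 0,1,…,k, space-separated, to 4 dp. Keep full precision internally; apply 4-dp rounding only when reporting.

Δt=0.07533, u=1.06985, d=0.93471, q=0.53066, disc=e^(-rΔt)=0.99362
k=9 terminal: V=max(K-S,0) → 36.5031 28.5313 19.4070 8.9635 0.0000 0.0000 0.0000 0.0000 0.0000 0.0000
k=8: j=0 S=58.9883 intr=32.6517 cont=32.0668 V=32.6517[EX]; j=1 S=67.5169 intr=24.1231 cont=23.5382 V=24.1231[EX]; j=2 S=77.2785 intr=14.3615 cont=13.7765 V=14.3615[EX]; j=3 S=88.4516 intr=3.1884 cont=4.1801 V=4.1801[hold]; j=4 S=101.2400 intr=0.0000 cont=0.0000 V=0.0000[hold]; j=5 S=115.8774 intr=0.0000 cont=0.0000 V=0.0000[hold]; j=6 S=132.6311 intr=0.0000 cont=0.0000 V=0.0000[hold]; j=7 S=151.8071 intr=0.0000 cont=0.0000 V=0.0000[hold]; j=8 S=173.7555 intr=0.0000 cont=0.0000 V=0.0000[hold]  S*(8)=77.2785
k=7: j=0 S=63.1087 intr=28.5313 cont=27.9464 V=28.5313[EX]; j=1 S=72.2330 intr=19.4070 cont=18.8221 V=19.4070[EX]; j=2 S=82.6765 intr=8.9635 cont=8.9014 V=8.9635[EX]; j=3 S=94.6300 intr=0.0000 cont=1.9493 V=1.9493[hold]; j=4 S=108.3117 intr=0.0000 cont=0.0000 V=0.0000[hold]; j=5 S=123.9716 intr=0.0000 cont=0.0000 V=0.0000[hold]; j=6 S=141.8955 intr=0.0000 cont=0.0000 V=0.0000[hold]; j=7 S=162.4110 intr=0.0000 cont=0.0000 V=0.0000[hold]  S*(7)=82.6765
k=6: j=0 S=67.5169 intr=24.1231 cont=23.5382 V=24.1231[EX]; j=1 S=77.2785 intr=14.3615 cont=13.7765 V=14.3615[EX]; j=2 S=88.4516 intr=3.1884 cont=5.2079 V=5.2079[hold]; j=3 S=101.2400 intr=0.0000 cont=0.9091 V=0.9091[hold]; j=4 S=115.8774 intr=0.0000 cont=0.0000 V=0.0000[hold]; j=5 S=132.6311 intr=0.0000 cont=0.0000 V=0.0000[hold]; j=6 S=151.8071 intr=0.0000 cont=0.0000 V=0.0000[hold]  S*(6)=77.2785
k=5: j=0 S=72.2330 intr=19.4070 cont=18.8221 V=19.4070[EX]; j=1 S=82.6765 intr=8.9635 cont=9.4434 V=9.4434[hold]; j=2 S=94.6300 intr=0.0000 cont=2.9080 V=2.9080[hold]; j=3 S=108.3117 intr=0.0000 cont=0.4239 V=0.4239[hold]; j=4 S=123.9716 intr=0.0000 cont=0.0000 V=0.0000[hold]; j=5 S=141.8955 intr=0.0000 cont=0.0000 V=0.0000[hold]  S*(5)=72.2330
k=4: j=0 S=77.2785 intr=14.3615 cont=14.0296 V=14.3615[EX]; j=1 S=88.4516 intr=3.1884 cont=5.9372 V=5.9372[hold]; j=2 S=101.2400 intr=0.0000 cont=1.5797 V=1.5797[hold]; j=3 S=115.8774 intr=0.0000 cont=0.1977 V=0.1977[hold]; j=4 S=132.6311 intr=0.0000 cont=0.0000 V=0.0000[hold]  S*(4)=77.2785
k=3: j=0 S=82.6765 intr=8.9635 cont=9.8279 V=9.8279[hold]; j=1 S=94.6300 intr=0.0000 cont=3.6017 V=3.6017[hold]; j=2 S=108.3117 intr=0.0000 cont=0.8409 V=0.8409[hold]; j=3 S=123.9716 intr=0.0000 cont=0.0922 V=0.0922[hold]  S*(3)=-
k=2: j=0 S=88.4516 intr=3.1884 cont=6.4822 V=6.4822[hold]; j=1 S=101.2400 intr=0.0000 cont=2.1230 V=2.1230[hold]; j=2 S=115.8774 intr=0.0000 cont=0.4408 V=0.4408[hold]  S*(2)=-
k=1: j=0 S=94.6300 intr=0.0000 cont=4.1423 V=4.1423[hold]; j=1 S=108.3117 intr=0.0000 cont=1.2224 V=1.2224[hold]  S*(1)=-
k=0: j=0 S=101.2400 intr=0.0000 cont=2.5763 V=2.5763[hold]  S*(0)=-

price = 2.5763
boundary = - - - - 77.2785 72.2330 77.2785 82.6765 77.2785
tree:
2.5763
4.1423 1.2224
6.4822 2.1230 0.4408
9.8279 3.6017 0.8409 0.0922
14.3615 5.9372 1.5797 0.1977 0.0000
19.4070 9.4434 2.9080 0.4239 0.0000 0.0000
24.1231 14.3615 5.2079 0.9091 0.0000 0.0000 0.0000
28.5313 19.4070 8.9635 1.9493 0.0000 0.0000 0.0000 0.0000
32.6517 24.1231 14.3615 4.1801 0.0000 0.0000 0.0000 0.0000 0.0000
36.5031 28.5313 19.4070 8.9635 0.0000 0.0000 0.0000 0.0000 0.0000 0.0000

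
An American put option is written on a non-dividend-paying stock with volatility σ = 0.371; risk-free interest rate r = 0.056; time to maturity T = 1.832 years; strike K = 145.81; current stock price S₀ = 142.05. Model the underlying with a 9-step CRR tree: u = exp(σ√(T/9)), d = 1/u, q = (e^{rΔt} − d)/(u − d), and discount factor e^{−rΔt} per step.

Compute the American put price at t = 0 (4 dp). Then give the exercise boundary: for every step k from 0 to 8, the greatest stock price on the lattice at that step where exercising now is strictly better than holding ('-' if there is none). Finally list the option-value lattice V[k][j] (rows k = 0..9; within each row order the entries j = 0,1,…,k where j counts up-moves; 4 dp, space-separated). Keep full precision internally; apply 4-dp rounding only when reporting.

params: Δt=0.20356 u=1.18221 d=0.84587 q=0.49234 e^(-rΔt)=0.98867
t_9 payoffs: 114.3185 101.7969 84.2965 59.8377 25.6536 0.0000 0.0000 0.0000 0.0000 0.0000
t_8: node(8,0) S=37.2295 payoff=108.5805 vs cont=106.9278 → 108.5805 [stop]  node(8,1) S=52.0327 payoff=93.7773 vs cont=92.1247 → 93.7773 [stop]  node(8,2) S=72.7218 payoff=73.0882 vs cont=71.4356 → 73.0882 [stop]  node(8,3) S=101.6372 payoff=44.1728 vs cont=42.5201 → 44.1728 [stop]  node(8,4) S=142.0500 payoff=3.7600 vs cont=12.8757 → 12.8757 [wait]  node(8,5) S=198.5316 payoff=0.0000 vs cont=0.0000 → 0.0000 [wait]  node(8,6) S=277.4713 payoff=0.0000 vs cont=0.0000 → 0.0000 [wait]  node(8,7) S=387.7987 payoff=0.0000 vs cont=0.0000 → 0.0000 [wait]  node(8,8) S=541.9943 payoff=0.0000 vs cont=0.0000 → 0.0000 [wait]  ⇒ S*(8)=101.6372
t_7: node(7,0) S=44.0131 payoff=101.7969 vs cont=100.1442 → 101.7969 [stop]  node(7,1) S=61.5135 payoff=84.2965 vs cont=82.6439 → 84.2965 [stop]  node(7,2) S=85.9723 payoff=59.8377 vs cont=58.1850 → 59.8377 [stop]  node(7,3) S=120.1564 payoff=25.6536 vs cont=28.4380 → 28.4380 [wait]  node(7,4) S=167.9328 payoff=0.0000 vs cont=6.4624 → 6.4624 [wait]  node(7,5) S=234.7058 payoff=0.0000 vs cont=0.0000 → 0.0000 [wait]  node(7,6) S=328.0290 payoff=0.0000 vs cont=0.0000 → 0.0000 [wait]  node(7,7) S=458.4591 payoff=0.0000 vs cont=0.0000 → 0.0000 [wait]  ⇒ S*(7)=85.9723
t_6: node(6,0) S=52.0327 payoff=93.7773 vs cont=92.1247 → 93.7773 [stop]  node(6,1) S=72.7218 payoff=73.0882 vs cont=71.4356 → 73.0882 [stop]  node(6,2) S=101.6372 payoff=44.1728 vs cont=43.8755 → 44.1728 [stop]  node(6,3) S=142.0500 payoff=3.7600 vs cont=17.4189 → 17.4189 [wait]  node(6,4) S=198.5316 payoff=0.0000 vs cont=3.2436 → 3.2436 [wait]  node(6,5) S=277.4713 payoff=0.0000 vs cont=0.0000 → 0.0000 [wait]  node(6,6) S=387.7987 payoff=0.0000 vs cont=0.0000 → 0.0000 [wait]  ⇒ S*(6)=101.6372
t_5: node(5,0) S=61.5135 payoff=84.2965 vs cont=82.6439 → 84.2965 [stop]  node(5,1) S=85.9723 payoff=59.8377 vs cont=58.1850 → 59.8377 [stop]  node(5,2) S=120.1564 payoff=25.6536 vs cont=30.6495 → 30.6495 [wait]  node(5,3) S=167.9328 payoff=0.0000 vs cont=10.3215 → 10.3215 [wait]  node(5,4) S=234.7058 payoff=0.0000 vs cont=1.6280 → 1.6280 [wait]  node(5,5) S=328.0290 payoff=0.0000 vs cont=0.0000 → 0.0000 [wait]  ⇒ S*(5)=85.9723
t_4: node(4,0) S=72.7218 payoff=73.0882 vs cont=71.4356 → 73.0882 [stop]  node(4,1) S=101.6372 payoff=44.1728 vs cont=44.9519 → 44.9519 [wait]  node(4,2) S=142.0500 payoff=3.7600 vs cont=20.4073 → 20.4073 [wait]  node(4,3) S=198.5316 payoff=0.0000 vs cont=5.9729 → 5.9729 [wait]  node(4,4) S=277.4713 payoff=0.0000 vs cont=0.8171 → 0.8171 [wait]  ⇒ S*(4)=72.7218
t_3: node(3,0) S=85.9723 payoff=59.8377 vs cont=58.5643 → 59.8377 [stop]  node(3,1) S=120.1564 payoff=25.6536 vs cont=32.4951 → 32.4951 [wait]  node(3,2) S=167.9328 payoff=0.0000 vs cont=13.1500 → 13.1500 [wait]  node(3,3) S=234.7058 payoff=0.0000 vs cont=3.3956 → 3.3956 [wait]  ⇒ S*(3)=85.9723
t_2: node(2,0) S=101.6372 payoff=44.1728 vs cont=45.8503 → 45.8503 [wait]  node(2,1) S=142.0500 payoff=3.7600 vs cont=22.7104 → 22.7104 [wait]  node(2,2) S=198.5316 payoff=0.0000 vs cont=8.2529 → 8.2529 [wait]  ⇒ S*(2)=-
t_1: node(1,0) S=120.1564 payoff=25.6536 vs cont=34.0671 → 34.0671 [wait]  node(1,1) S=167.9328 payoff=0.0000 vs cont=15.4157 → 15.4157 [wait]  ⇒ S*(1)=-
t_0: node(0,0) S=142.0500 payoff=3.7600 vs cont=24.6023 → 24.6023 [wait]  ⇒ S*(0)=-

price = 24.6023
boundary = - - - 85.9723 72.7218 85.9723 101.6372 85.9723 101.6372
tree:
24.6023
34.0671 15.4157
45.8503 22.7104 8.2529
59.8377 32.4951 13.1500 3.3956
73.0882 44.9519 20.4073 5.9729 0.8171
84.2965 59.8377 30.6495 10.3215 1.6280 0.0000
93.7773 73.0882 44.1728 17.4189 3.2436 0.0000 0.0000
101.7969 84.2965 59.8377 28.4380 6.4624 0.0000 0.0000 0.0000
108.5805 93.7773 73.0882 44.1728 12.8757 0.0000 0.0000 0.0000 0.0000
114.3185 101.7969 84.2965 59.8377 25.6536 0.0000 0.0000 0.0000 0.0000 0.0000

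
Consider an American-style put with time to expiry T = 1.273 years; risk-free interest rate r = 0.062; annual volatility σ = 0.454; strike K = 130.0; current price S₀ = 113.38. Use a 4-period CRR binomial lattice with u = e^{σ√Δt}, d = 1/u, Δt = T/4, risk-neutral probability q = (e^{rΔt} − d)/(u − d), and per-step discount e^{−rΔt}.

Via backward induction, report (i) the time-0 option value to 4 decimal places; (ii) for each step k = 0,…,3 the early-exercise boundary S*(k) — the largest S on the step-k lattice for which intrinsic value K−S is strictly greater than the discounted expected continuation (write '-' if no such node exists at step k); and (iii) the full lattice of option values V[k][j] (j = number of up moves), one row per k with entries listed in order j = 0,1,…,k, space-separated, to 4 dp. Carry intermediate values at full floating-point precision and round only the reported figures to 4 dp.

Δt=0.31825, u=1.29191, d=0.77405, q=0.47480, disc=e^(-rΔt)=0.98046
k=4 terminal: V=max(K-S,0) → 89.2982 62.0679 16.6200 0.0000 0.0000
k=3: j=0 S=52.5829 intr=77.4171 cont=74.8771 V=77.4171[EX]; j=1 S=87.7619 intr=42.2381 cont=39.6982 V=42.2381[EX]; j=2 S=146.4762 intr=0.0000 cont=8.5583 V=8.5583[hold]; j=3 S=244.4715 intr=0.0000 cont=0.0000 V=0.0000[hold]  S*(3)=87.7619
k=2: j=0 S=67.9321 intr=62.0679 cont=59.5279 V=62.0679[EX]; j=1 S=113.3800 intr=16.6200 cont=25.7342 V=25.7342[hold]; j=2 S=189.2334 intr=0.0000 cont=4.4070 V=4.4070[hold]  S*(2)=67.9321
k=1: j=0 S=87.7619 intr=42.2381 cont=43.9410 V=43.9410[hold]; j=1 S=146.4762 intr=0.0000 cont=15.3031 V=15.3031[hold]  S*(1)=-
k=0: j=0 S=113.3800 intr=16.6200 cont=29.7509 V=29.7509[hold]  S*(0)=-

price = 29.7509
boundary = - - 67.9321 87.7619
tree:
29.7509
43.9410 15.3031
62.0679 25.7342 4.4070
77.4171 42.2381 8.5583 0.0000
89.2982 62.0679 16.6200 0.0000 0.0000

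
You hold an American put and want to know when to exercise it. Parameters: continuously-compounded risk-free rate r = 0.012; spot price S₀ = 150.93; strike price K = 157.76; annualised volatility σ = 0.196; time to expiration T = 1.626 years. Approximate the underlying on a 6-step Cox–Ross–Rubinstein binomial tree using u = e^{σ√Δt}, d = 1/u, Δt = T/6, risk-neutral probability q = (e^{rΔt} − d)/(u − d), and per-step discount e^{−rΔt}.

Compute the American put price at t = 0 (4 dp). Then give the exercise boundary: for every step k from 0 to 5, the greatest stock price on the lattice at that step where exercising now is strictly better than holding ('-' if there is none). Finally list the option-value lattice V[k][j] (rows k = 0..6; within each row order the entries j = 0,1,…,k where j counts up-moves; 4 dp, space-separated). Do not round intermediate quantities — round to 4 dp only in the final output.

params: Δt=0.27100 u=1.10742 d=0.90300 q=0.49045 e^(-rΔt)=0.99675
t_6 payoffs: 75.9321 57.4080 34.6904 6.8300 0.0000 0.0000 0.0000
t_5: node(5,0) S=90.6178 payoff=67.1422 vs cont=66.6300 → 67.1422 [stop]  node(5,1) S=111.1318 payoff=46.6282 vs cont=46.1160 → 46.6282 [stop]  node(5,2) S=136.2898 payoff=21.4702 vs cont=20.9580 → 21.4702 [stop]  node(5,3) S=167.1429 payoff=0.0000 vs cont=3.4689 → 3.4689 [wait]  node(5,4) S=204.9806 payoff=0.0000 vs cont=0.0000 → 0.0000 [wait]  node(5,5) S=251.3839 payoff=0.0000 vs cont=0.0000 → 0.0000 [wait]  ⇒ S*(5)=136.2898
t_4: node(4,0) S=100.3520 payoff=57.4080 vs cont=56.8958 → 57.4080 [stop]  node(4,1) S=123.0696 payoff=34.6904 vs cont=34.1782 → 34.6904 [stop]  node(4,2) S=150.9300 payoff=6.8300 vs cont=12.6005 → 12.6005 [wait]  node(4,3) S=185.0974 payoff=0.0000 vs cont=1.7619 → 1.7619 [wait]  node(4,4) S=226.9996 payoff=0.0000 vs cont=0.0000 → 0.0000 [wait]  ⇒ S*(4)=123.0696
t_3: node(3,0) S=111.1318 payoff=46.6282 vs cont=46.1160 → 46.6282 [stop]  node(3,1) S=136.2898 payoff=21.4702 vs cont=23.7790 → 23.7790 [wait]  node(3,2) S=167.1429 payoff=0.0000 vs cont=7.2611 → 7.2611 [wait]  node(3,3) S=204.9806 payoff=0.0000 vs cont=0.8948 → 0.8948 [wait]  ⇒ S*(3)=111.1318
t_2: node(2,0) S=123.0696 payoff=34.6904 vs cont=35.3068 → 35.3068 [wait]  node(2,1) S=150.9300 payoff=6.8300 vs cont=15.6269 → 15.6269 [wait]  node(2,2) S=185.0974 payoff=0.0000 vs cont=4.1253 → 4.1253 [wait]  ⇒ S*(2)=-
t_1: node(1,0) S=136.2898 payoff=21.4702 vs cont=25.5715 → 25.5715 [wait]  node(1,1) S=167.1429 payoff=0.0000 vs cont=9.9536 → 9.9536 [wait]  ⇒ S*(1)=-
t_0: node(0,0) S=150.9300 payoff=6.8300 vs cont=17.8536 → 17.8536 [wait]  ⇒ S*(0)=-

price = 17.8536
boundary = - - - 111.1318 123.0696 136.2898
tree:
17.8536
25.5715 9.9536
35.3068 15.6269 4.1253
46.6282 23.7790 7.2611 0.8948
57.4080 34.6904 12.6005 1.7619 0.0000
67.1422 46.6282 21.4702 3.4689 0.0000 0.0000
75.9321 57.4080 34.6904 6.8300 0.0000 0.0000 0.0000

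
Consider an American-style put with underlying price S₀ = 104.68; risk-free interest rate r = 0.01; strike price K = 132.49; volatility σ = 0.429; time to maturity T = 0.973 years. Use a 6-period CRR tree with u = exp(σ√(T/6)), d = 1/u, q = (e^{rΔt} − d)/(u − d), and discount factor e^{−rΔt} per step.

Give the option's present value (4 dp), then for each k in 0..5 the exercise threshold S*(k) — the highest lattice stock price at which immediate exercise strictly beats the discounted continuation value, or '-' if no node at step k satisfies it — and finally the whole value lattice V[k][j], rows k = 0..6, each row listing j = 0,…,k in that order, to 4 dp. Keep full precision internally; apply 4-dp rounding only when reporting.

price = 36.4525
boundary = - - - 62.3419 74.0983 88.0716
tree:
36.4525
47.1427 24.1114
58.7058 33.8211 12.8707
70.1481 45.5658 20.2407 4.3194
80.0392 58.3917 30.7656 8.0356 0.0000
88.3610 70.1481 44.4184 14.9489 0.0000 0.0000
95.3624 80.0392 58.3917 27.8100 0.0000 0.0000 0.0000

params: Δt=0.16217 u=1.18858 d=0.84134 q=0.46159 e^(-rΔt)=0.99838
t_6 payoffs: 95.3624 80.0392 58.3917 27.8100 0.0000 0.0000 0.0000
t_5: node(5,0) S=44.1290 payoff=88.3610 vs cont=88.1463 → 88.3610 [stop]  node(5,1) S=62.3419 payoff=70.1481 vs cont=69.9334 → 70.1481 [stop]  node(5,2) S=88.0716 payoff=44.4184 vs cont=44.2037 → 44.4184 [stop]  node(5,3) S=124.4204 payoff=8.0696 vs cont=14.9489 → 14.9489 [wait]  node(5,4) S=175.7710 payoff=0.0000 vs cont=0.0000 → 0.0000 [wait]  node(5,5) S=248.3150 payoff=0.0000 vs cont=0.0000 → 0.0000 [wait]  ⇒ S*(5)=88.0716
t_4: node(4,0) S=52.4508 payoff=80.0392 vs cont=79.8245 → 80.0392 [stop]  node(4,1) S=74.0983 payoff=58.3917 vs cont=58.1771 → 58.3917 [stop]  node(4,2) S=104.6800 payoff=27.8100 vs cont=30.7656 → 30.7656 [wait]  node(4,3) S=147.8834 payoff=0.0000 vs cont=8.0356 → 8.0356 [wait]  node(4,4) S=208.9176 payoff=0.0000 vs cont=0.0000 → 0.0000 [wait]  ⇒ S*(4)=74.0983
t_3: node(3,0) S=62.3419 payoff=70.1481 vs cont=69.9334 → 70.1481 [stop]  node(3,1) S=88.0716 payoff=44.4184 vs cont=45.5658 → 45.5658 [wait]  node(3,2) S=124.4204 payoff=8.0696 vs cont=20.2407 → 20.2407 [wait]  node(3,3) S=175.7710 payoff=0.0000 vs cont=4.3194 → 4.3194 [wait]  ⇒ S*(3)=62.3419
t_2: node(2,0) S=74.0983 payoff=58.3917 vs cont=58.7058 → 58.7058 [wait]  node(2,1) S=104.6800 payoff=27.8100 vs cont=33.8211 → 33.8211 [wait]  node(2,2) S=147.8834 payoff=0.0000 vs cont=12.8707 → 12.8707 [wait]  ⇒ S*(2)=-
t_1: node(1,0) S=88.0716 payoff=44.4184 vs cont=47.1427 → 47.1427 [wait]  node(1,1) S=124.4204 payoff=8.0696 vs cont=24.1114 → 24.1114 [wait]  ⇒ S*(1)=-
t_0: node(0,0) S=104.6800 payoff=27.8100 vs cont=36.4525 → 36.4525 [wait]  ⇒ S*(0)=-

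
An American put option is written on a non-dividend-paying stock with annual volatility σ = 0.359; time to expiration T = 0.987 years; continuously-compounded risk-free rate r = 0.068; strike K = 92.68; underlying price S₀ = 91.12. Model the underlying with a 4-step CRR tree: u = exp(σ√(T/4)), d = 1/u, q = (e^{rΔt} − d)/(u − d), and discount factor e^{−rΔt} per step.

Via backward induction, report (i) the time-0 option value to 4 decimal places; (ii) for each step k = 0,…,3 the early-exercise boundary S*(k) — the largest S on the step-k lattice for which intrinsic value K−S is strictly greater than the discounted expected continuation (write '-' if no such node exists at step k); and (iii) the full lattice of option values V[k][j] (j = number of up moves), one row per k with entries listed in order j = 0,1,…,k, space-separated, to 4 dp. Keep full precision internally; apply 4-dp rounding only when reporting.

params: Δt=0.24675 u=1.19522 d=0.83667 q=0.50273 e^(-rΔt)=0.98336
t_4 payoffs: 48.0298 28.8950 1.5600 0.0000 0.0000
t_3: node(3,0) S=53.3668 payoff=39.3132 vs cont=37.7711 → 39.3132 [stop]  node(3,1) S=76.2371 payoff=16.4429 vs cont=14.9008 → 16.4429 [stop]  node(3,2) S=108.9084 payoff=0.0000 vs cont=0.7628 → 0.7628 [wait]  node(3,3) S=155.5809 payoff=0.0000 vs cont=0.0000 → 0.0000 [wait]  ⇒ S*(3)=76.2371
t_2: node(2,0) S=63.7850 payoff=28.8950 vs cont=27.3529 → 28.8950 [stop]  node(2,1) S=91.1200 payoff=1.5600 vs cont=8.4177 → 8.4177 [wait]  node(2,2) S=130.1693 payoff=0.0000 vs cont=0.3730 → 0.3730 [wait]  ⇒ S*(2)=63.7850
t_1: node(1,0) S=76.2371 payoff=16.4429 vs cont=18.2910 → 18.2910 [wait]  node(1,1) S=108.9084 payoff=0.0000 vs cont=4.3007 → 4.3007 [wait]  ⇒ S*(1)=-
t_0: node(0,0) S=91.1200 payoff=1.5600 vs cont=11.0704 → 11.0704 [wait]  ⇒ S*(0)=-

price = 11.0704
boundary = - - 63.7850 76.2371
tree:
11.0704
18.2910 4.3007
28.8950 8.4177 0.3730
39.3132 16.4429 0.7628 0.0000
48.0298 28.8950 1.5600 0.0000 0.0000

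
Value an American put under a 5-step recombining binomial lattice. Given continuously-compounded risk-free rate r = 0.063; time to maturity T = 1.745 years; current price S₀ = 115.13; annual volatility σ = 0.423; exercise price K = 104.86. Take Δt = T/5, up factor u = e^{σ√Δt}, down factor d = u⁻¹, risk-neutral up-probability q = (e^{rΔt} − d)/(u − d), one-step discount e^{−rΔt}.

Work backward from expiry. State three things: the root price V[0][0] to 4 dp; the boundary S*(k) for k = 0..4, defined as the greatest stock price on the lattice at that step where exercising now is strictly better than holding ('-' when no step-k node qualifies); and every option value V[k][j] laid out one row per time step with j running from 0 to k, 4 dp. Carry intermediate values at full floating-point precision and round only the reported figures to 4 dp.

price = 15.6553
boundary = - - - 54.4011 69.8449
tree:
15.6553
24.0453 7.3563
35.6523 12.6741 1.9776
50.4589 21.3764 3.9017 0.0000
62.4878 35.0151 7.6977 0.0000 0.0000
71.8570 50.4589 15.1870 0.0000 0.0000 0.0000

params: Δt=0.34900 u=1.28389 d=0.77888 q=0.48187 e^(-rΔt)=0.97825
t_5 payoffs: 71.8570 50.4589 15.1870 0.0000 0.0000 0.0000
t_4: node(4,0) S=42.3722 payoff=62.4878 vs cont=60.2074 → 62.4878 [stop]  node(4,1) S=69.8449 payoff=35.0151 vs cont=32.7347 → 35.0151 [stop]  node(4,2) S=115.1300 payoff=0.0000 vs cont=7.6977 → 7.6977 [wait]  node(4,3) S=189.7764 payoff=0.0000 vs cont=0.0000 → 0.0000 [wait]  node(4,4) S=312.8211 payoff=0.0000 vs cont=0.0000 → 0.0000 [wait]  ⇒ S*(4)=69.8449
t_3: node(3,0) S=54.4011 payoff=50.4589 vs cont=48.1785 → 50.4589 [stop]  node(3,1) S=89.6730 payoff=15.1870 vs cont=21.3764 → 21.3764 [wait]  node(3,2) S=147.8139 payoff=0.0000 vs cont=3.9017 → 3.9017 [wait]  node(3,3) S=243.6516 payoff=0.0000 vs cont=0.0000 → 0.0000 [wait]  ⇒ S*(3)=54.4011
t_2: node(2,0) S=69.8449 payoff=35.0151 vs cont=35.6523 → 35.6523 [wait]  node(2,1) S=115.1300 payoff=0.0000 vs cont=12.6741 → 12.6741 [wait]  node(2,2) S=189.7764 payoff=0.0000 vs cont=1.9776 → 1.9776 [wait]  ⇒ S*(2)=-
t_1: node(1,0) S=89.6730 payoff=15.1870 vs cont=24.0453 → 24.0453 [wait]  node(1,1) S=147.8139 payoff=0.0000 vs cont=7.3563 → 7.3563 [wait]  ⇒ S*(1)=-
t_0: node(0,0) S=115.1300 payoff=0.0000 vs cont=15.6553 → 15.6553 [wait]  ⇒ S*(0)=-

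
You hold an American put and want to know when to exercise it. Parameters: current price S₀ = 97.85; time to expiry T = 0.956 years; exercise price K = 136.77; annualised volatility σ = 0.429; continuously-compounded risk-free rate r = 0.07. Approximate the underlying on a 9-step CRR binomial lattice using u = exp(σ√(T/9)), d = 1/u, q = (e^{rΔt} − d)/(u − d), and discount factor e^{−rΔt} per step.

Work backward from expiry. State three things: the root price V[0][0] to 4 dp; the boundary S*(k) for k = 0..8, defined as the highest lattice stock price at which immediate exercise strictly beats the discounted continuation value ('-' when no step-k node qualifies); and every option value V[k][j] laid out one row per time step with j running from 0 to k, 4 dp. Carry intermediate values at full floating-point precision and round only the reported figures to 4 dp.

Δt=0.10622  u=1.15007  d=0.86952  q=0.49170  discount=0.99259
step 9 (expiry): payoffs max(K−S,0) = 108.9691 99.9991 88.1350 72.4430 51.6879 24.2361 0.0000 0.0000 0.0000 0.0000
step 8: (k=8,j=0): S=31.9728, (K−S)⁺=104.7972, hold=103.7840 ⇒ V=104.7972 exercise | (k=8,j=1): S=42.2889, (K−S)⁺=94.4811, hold=93.4679 ⇒ V=94.4811 exercise | (k=8,j=2): S=55.9334, (K−S)⁺=80.8366, hold=79.8234 ⇒ V=80.8366 exercise | (k=8,j=3): S=73.9803, (K−S)⁺=62.7897, hold=61.7765 ⇒ V=62.7897 exercise | (k=8,j=4): S=97.8500, (K−S)⁺=38.9200, hold=37.9068 ⇒ V=38.9200 exercise | (k=8,j=5): S=129.4213, (K−S)⁺=7.3487, hold=12.2279 ⇒ V=12.2279 continue | (k=8,j=6): S=171.1791, (K−S)⁺=0.0000, hold=0.0000 ⇒ V=0.0000 continue | (k=8,j=7): S=226.4100, (K−S)⁺=0.0000, hold=0.0000 ⇒ V=0.0000 continue | (k=8,j=8): S=299.4611, (K−S)⁺=0.0000, hold=0.0000 ⇒ V=0.0000 continue  boundary S*=97.8500
step 7: (k=7,j=0): S=36.7709, (K−S)⁺=99.9991, hold=98.9860 ⇒ V=99.9991 exercise | (k=7,j=1): S=48.6350, (K−S)⁺=88.1350, hold=87.1218 ⇒ V=88.1350 exercise | (k=7,j=2): S=64.3270, (K−S)⁺=72.4430, hold=71.4298 ⇒ V=72.4430 exercise | (k=7,j=3): S=85.0821, (K−S)⁺=51.6879, hold=50.6747 ⇒ V=51.6879 exercise | (k=7,j=4): S=112.5339, (K−S)⁺=24.2361, hold=25.6043 ⇒ V=25.6043 continue | (k=7,j=5): S=148.8429, (K−S)⁺=0.0000, hold=6.1693 ⇒ V=6.1693 continue | (k=7,j=6): S=196.8671, (K−S)⁺=0.0000, hold=0.0000 ⇒ V=0.0000 continue | (k=7,j=7): S=260.3862, (K−S)⁺=0.0000, hold=0.0000 ⇒ V=0.0000 continue  boundary S*=85.0821
step 6: (k=6,j=0): S=42.2889, (K−S)⁺=94.4811, hold=93.4679 ⇒ V=94.4811 exercise | (k=6,j=1): S=55.9334, (K−S)⁺=80.8366, hold=79.8234 ⇒ V=80.8366 exercise | (k=6,j=2): S=73.9803, (K−S)⁺=62.7897, hold=61.7765 ⇒ V=62.7897 exercise | (k=6,j=3): S=97.8500, (K−S)⁺=38.9200, hold=38.5745 ⇒ V=38.9200 exercise | (k=6,j=4): S=129.4213, (K−S)⁺=7.3487, hold=15.9291 ⇒ V=15.9291 continue | (k=6,j=5): S=171.1791, (K−S)⁺=0.0000, hold=3.1126 ⇒ V=3.1126 continue | (k=6,j=6): S=226.4100, (K−S)⁺=0.0000, hold=0.0000 ⇒ V=0.0000 continue  boundary S*=97.8500
step 5: (k=5,j=0): S=48.6350, (K−S)⁺=88.1350, hold=87.1218 ⇒ V=88.1350 exercise | (k=5,j=1): S=64.3270, (K−S)⁺=72.4430, hold=71.4298 ⇒ V=72.4430 exercise | (k=5,j=2): S=85.0821, (K−S)⁺=51.6879, hold=50.6747 ⇒ V=51.6879 exercise | (k=5,j=3): S=112.5339, (K−S)⁺=24.2361, hold=27.4107 ⇒ V=27.4107 continue | (k=5,j=4): S=148.8429, (K−S)⁺=0.0000, hold=9.5559 ⇒ V=9.5559 continue | (k=5,j=5): S=196.8671, (K−S)⁺=0.0000, hold=1.5704 ⇒ V=1.5704 continue  boundary S*=85.0821
step 4: (k=4,j=0): S=55.9334, (K−S)⁺=80.8366, hold=79.8234 ⇒ V=80.8366 exercise | (k=4,j=1): S=73.9803, (K−S)⁺=62.7897, hold=61.7765 ⇒ V=62.7897 exercise | (k=4,j=2): S=97.8500, (K−S)⁺=38.9200, hold=39.4562 ⇒ V=39.4562 continue | (k=4,j=3): S=129.4213, (K−S)⁺=7.3487, hold=18.4934 ⇒ V=18.4934 continue | (k=4,j=4): S=171.1791, (K−S)⁺=0.0000, hold=5.5877 ⇒ V=5.5877 continue  boundary S*=73.9803
step 3: (k=3,j=0): S=64.3270, (K−S)⁺=72.4430, hold=71.4298 ⇒ V=72.4430 exercise | (k=3,j=1): S=85.0821, (K−S)⁺=51.6879, hold=50.9364 ⇒ V=51.6879 exercise | (k=3,j=2): S=112.5339, (K−S)⁺=24.2361, hold=28.9328 ⇒ V=28.9328 continue | (k=3,j=3): S=148.8429, (K−S)⁺=0.0000, hold=12.0576 ⇒ V=12.0576 continue  boundary S*=85.0821
step 2: (k=2,j=0): S=73.9803, (K−S)⁺=62.7897, hold=61.7765 ⇒ V=62.7897 exercise | (k=2,j=1): S=97.8500, (K−S)⁺=38.9200, hold=40.1991 ⇒ V=40.1991 continue | (k=2,j=2): S=129.4213, (K−S)⁺=7.3487, hold=20.4823 ⇒ V=20.4823 continue  boundary S*=73.9803
step 1: (k=1,j=0): S=85.0821, (K−S)⁺=51.6879, hold=51.2989 ⇒ V=51.6879 exercise | (k=1,j=1): S=112.5339, (K−S)⁺=24.2361, hold=30.2783 ⇒ V=30.2783 continue  boundary S*=85.0821
step 0: (k=0,j=0): S=97.8500, (K−S)⁺=38.9200, hold=40.8558 ⇒ V=40.8558 continue  boundary S*=-

price = 40.8558
boundary = - 85.0821 73.9803 85.0821 73.9803 85.0821 97.8500 85.0821 97.8500
tree:
40.8558
51.6879 30.2783
62.7897 40.1991 20.4823
72.4430 51.6879 28.9328 12.0576
80.8366 62.7897 39.4562 18.4934 5.5877
88.1350 72.4430 51.6879 27.4107 9.5559 1.5704
94.4811 80.8366 62.7897 38.9200 15.9291 3.1126 0.0000
99.9991 88.1350 72.4430 51.6879 25.6043 6.1693 0.0000 0.0000
104.7972 94.4811 80.8366 62.7897 38.9200 12.2279 0.0000 0.0000 0.0000
108.9691 99.9991 88.1350 72.4430 51.6879 24.2361 0.0000 0.0000 0.0000 0.0000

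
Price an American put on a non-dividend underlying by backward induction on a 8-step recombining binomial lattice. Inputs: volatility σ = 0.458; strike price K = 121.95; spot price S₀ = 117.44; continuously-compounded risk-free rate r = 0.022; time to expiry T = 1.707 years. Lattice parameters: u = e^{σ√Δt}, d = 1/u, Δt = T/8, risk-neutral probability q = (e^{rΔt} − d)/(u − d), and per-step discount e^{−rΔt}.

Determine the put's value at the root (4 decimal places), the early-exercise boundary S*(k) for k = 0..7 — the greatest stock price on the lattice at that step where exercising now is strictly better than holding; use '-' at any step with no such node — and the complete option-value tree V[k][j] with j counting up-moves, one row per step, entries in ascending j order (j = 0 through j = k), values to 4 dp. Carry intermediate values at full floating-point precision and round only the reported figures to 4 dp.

price = 28.0572
boundary = - - - - 50.3843 62.2552 76.9229 95.0465
tree:
28.0572
37.2874 17.4373
48.0552 24.9450 8.7439
59.7984 34.6708 13.7075 2.9680
71.5657 46.5062 21.0400 5.1828 0.3810
81.1730 59.6948 31.3978 9.0155 0.7067 0.0000
88.9484 71.5657 45.0271 15.6134 1.3108 0.0000 0.0000
95.2411 81.1730 59.6948 26.9035 2.4314 0.0000 0.0000 0.0000
100.3340 88.9484 71.5657 45.0271 4.5100 0.0000 0.0000 0.0000 0.0000

Δt=0.21338, u=1.23561, d=0.80932, q=0.45834, disc=e^(-rΔt)=0.99532
k=8 terminal: V=max(K-S,0) → 100.3340 88.9484 71.5657 45.0271 4.5100 0.0000 0.0000 0.0000 0.0000
k=7: j=0 S=26.7089 intr=95.2411 cont=94.6700 V=95.2411[EX]; j=1 S=40.7770 intr=81.1730 cont=80.6019 V=81.1730[EX]; j=2 S=62.2552 intr=59.6948 cont=59.1237 V=59.6948[EX]; j=3 S=95.0465 intr=26.9035 cont=26.3324 V=26.9035[EX]; j=4 S=145.1096 intr=0.0000 cont=2.4314 V=2.4314[hold]; j=5 S=221.5422 intr=0.0000 cont=0.0000 V=0.0000[hold]; j=6 S=338.2335 intr=0.0000 cont=0.0000 V=0.0000[hold]; j=7 S=516.3889 intr=0.0000 cont=0.0000 V=0.0000[hold]  S*(7)=95.0465
k=6: j=0 S=33.0016 intr=88.9484 cont=88.3773 V=88.9484[EX]; j=1 S=50.3843 intr=71.5657 cont=70.9945 V=71.5657[EX]; j=2 S=76.9229 intr=45.0271 cont=44.4560 V=45.0271[EX]; j=3 S=117.4400 intr=4.5100 cont=15.6134 V=15.6134[hold]; j=4 S=179.2983 intr=0.0000 cont=1.3108 V=1.3108[hold]; j=5 S=273.7389 intr=0.0000 cont=0.0000 V=0.0000[hold]; j=6 S=417.9235 intr=0.0000 cont=0.0000 V=0.0000[hold]  S*(6)=76.9229
k=5: j=0 S=40.7770 intr=81.1730 cont=80.6019 V=81.1730[EX]; j=1 S=62.2552 intr=59.6948 cont=59.1237 V=59.6948[EX]; j=2 S=95.0465 intr=26.9035 cont=31.3978 V=31.3978[hold]; j=3 S=145.1096 intr=0.0000 cont=9.0155 V=9.0155[hold]; j=4 S=221.5422 intr=0.0000 cont=0.7067 V=0.7067[hold]; j=5 S=338.2335 intr=0.0000 cont=0.0000 V=0.0000[hold]  S*(5)=62.2552
k=4: j=0 S=50.3843 intr=71.5657 cont=70.9945 V=71.5657[EX]; j=1 S=76.9229 intr=45.0271 cont=46.5062 V=46.5062[hold]; j=2 S=117.4400 intr=4.5100 cont=21.0400 V=21.0400[hold]; j=3 S=179.2983 intr=0.0000 cont=5.1828 V=5.1828[hold]; j=4 S=273.7389 intr=0.0000 cont=0.3810 V=0.3810[hold]  S*(4)=50.3843
k=3: j=0 S=62.2552 intr=59.6948 cont=59.7984 V=59.7984[hold]; j=1 S=95.0465 intr=26.9035 cont=34.6708 V=34.6708[hold]; j=2 S=145.1096 intr=0.0000 cont=13.7075 V=13.7075[hold]; j=3 S=221.5422 intr=0.0000 cont=2.9680 V=2.9680[hold]  S*(3)=-
k=2: j=0 S=76.9229 intr=45.0271 cont=48.0552 V=48.0552[hold]; j=1 S=117.4400 intr=4.5100 cont=24.9450 V=24.9450[hold]; j=2 S=179.2983 intr=0.0000 cont=8.7439 V=8.7439[hold]  S*(2)=-
k=1: j=0 S=95.0465 intr=26.9035 cont=37.2874 V=37.2874[hold]; j=1 S=145.1096 intr=0.0000 cont=17.4373 V=17.4373[hold]  S*(1)=-
k=0: j=0 S=117.4400 intr=4.5100 cont=28.0572 V=28.0572[hold]  S*(0)=-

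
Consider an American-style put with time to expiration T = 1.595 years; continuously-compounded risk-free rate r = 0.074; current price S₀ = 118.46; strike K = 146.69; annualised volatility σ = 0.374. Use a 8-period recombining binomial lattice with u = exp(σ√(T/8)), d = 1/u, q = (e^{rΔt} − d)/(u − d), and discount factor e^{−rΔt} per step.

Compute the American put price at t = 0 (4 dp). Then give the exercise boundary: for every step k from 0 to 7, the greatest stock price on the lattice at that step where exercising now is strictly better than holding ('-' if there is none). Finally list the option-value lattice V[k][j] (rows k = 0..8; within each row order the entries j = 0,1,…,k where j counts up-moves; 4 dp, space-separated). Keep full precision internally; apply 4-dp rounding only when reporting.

Δt=0.19937, u=1.18175, d=0.84620, q=0.50264, disc=e^(-rΔt)=0.98535
k=8 terminal: V=max(K-S,0) → 115.5465 103.1971 85.9508 61.8656 28.2300 0.0000 0.0000 0.0000 0.0000
k=7: j=0 S=36.8038 intr=109.8862 cont=107.7379 V=109.8862[EX]; j=1 S=51.3977 intr=95.2923 cont=93.1439 V=95.2923[EX]; j=2 S=71.7786 intr=74.9114 cont=72.7631 V=74.9114[EX]; j=3 S=100.2412 intr=46.4488 cont=44.3005 V=46.4488[EX]; j=4 S=139.9901 intr=6.6999 cont=13.8348 V=13.8348[hold]; j=5 S=195.5008 intr=0.0000 cont=0.0000 V=0.0000[hold]; j=6 S=273.0233 intr=0.0000 cont=0.0000 V=0.0000[hold]; j=7 S=381.2860 intr=0.0000 cont=0.0000 V=0.0000[hold]  S*(7)=100.2412
k=6: j=0 S=43.4929 intr=103.1971 cont=101.0488 V=103.1971[EX]; j=1 S=60.7392 intr=85.9508 cont=83.8024 V=85.9508[EX]; j=2 S=84.8244 intr=61.8656 cont=59.7173 V=61.8656[EX]; j=3 S=118.4600 intr=28.2300 cont=29.6154 V=29.6154[hold]; j=4 S=165.4333 intr=0.0000 cont=6.7800 V=6.7800[hold]; j=5 S=231.0330 intr=0.0000 cont=0.0000 V=0.0000[hold]; j=6 S=322.6452 intr=0.0000 cont=0.0000 V=0.0000[hold]  S*(6)=84.8244
k=5: j=0 S=51.3977 intr=95.2923 cont=93.1439 V=95.2923[EX]; j=1 S=71.7786 intr=74.9114 cont=72.7631 V=74.9114[EX]; j=2 S=100.2412 intr=46.4488 cont=44.9867 V=46.4488[EX]; j=3 S=139.9901 intr=6.6999 cont=17.8718 V=17.8718[hold]; j=4 S=195.5008 intr=0.0000 cont=3.3227 V=3.3227[hold]; j=5 S=273.0233 intr=0.0000 cont=0.0000 V=0.0000[hold]  S*(5)=100.2412
k=4: j=0 S=60.7392 intr=85.9508 cont=83.8024 V=85.9508[EX]; j=1 S=84.8244 intr=61.8656 cont=59.7173 V=61.8656[EX]; j=2 S=118.4600 intr=28.2300 cont=31.6149 V=31.6149[hold]; j=3 S=165.4333 intr=0.0000 cont=10.4041 V=10.4041[hold]; j=4 S=231.0330 intr=0.0000 cont=1.6284 V=1.6284[hold]  S*(4)=84.8244
k=3: j=0 S=71.7786 intr=74.9114 cont=72.7631 V=74.9114[EX]; j=1 S=100.2412 intr=46.4488 cont=45.9770 V=46.4488[EX]; j=2 S=139.9901 intr=6.6999 cont=20.6466 V=20.6466[hold]; j=3 S=195.5008 intr=0.0000 cont=5.9053 V=5.9053[hold]  S*(3)=100.2412
k=2: j=0 S=84.8244 intr=61.8656 cont=59.7173 V=61.8656[EX]; j=1 S=118.4600 intr=28.2300 cont=32.9892 V=32.9892[hold]; j=2 S=165.4333 intr=0.0000 cont=13.0431 V=13.0431[hold]  S*(2)=84.8244
k=1: j=0 S=100.2412 intr=46.4488 cont=46.6576 V=46.6576[hold]; j=1 S=139.9901 intr=6.6999 cont=22.6271 V=22.6271[hold]  S*(1)=-
k=0: j=0 S=118.4600 intr=28.2300 cont=34.0724 V=34.0724[hold]  S*(0)=-

price = 34.0724
boundary = - - 84.8244 100.2412 84.8244 100.2412 84.8244 100.2412
tree:
34.0724
46.6576 22.6271
61.8656 32.9892 13.0431
74.9114 46.4488 20.6466 5.9053
85.9508 61.8656 31.6149 10.4041 1.6284
95.2923 74.9114 46.4488 17.8718 3.3227 0.0000
103.1971 85.9508 61.8656 29.6154 6.7800 0.0000 0.0000
109.8862 95.2923 74.9114 46.4488 13.8348 0.0000 0.0000 0.0000
115.5465 103.1971 85.9508 61.8656 28.2300 0.0000 0.0000 0.0000 0.0000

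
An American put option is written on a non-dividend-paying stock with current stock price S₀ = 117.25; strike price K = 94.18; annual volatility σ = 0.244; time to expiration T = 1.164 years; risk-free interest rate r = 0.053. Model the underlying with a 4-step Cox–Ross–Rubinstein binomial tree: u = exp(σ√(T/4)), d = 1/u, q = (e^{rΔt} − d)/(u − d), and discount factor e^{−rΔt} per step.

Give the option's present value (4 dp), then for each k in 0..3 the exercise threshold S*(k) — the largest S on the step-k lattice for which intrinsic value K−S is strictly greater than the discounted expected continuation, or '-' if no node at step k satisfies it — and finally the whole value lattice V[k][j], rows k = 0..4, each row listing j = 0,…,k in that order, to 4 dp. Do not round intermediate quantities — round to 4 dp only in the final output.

price = 2.1861
boundary = - - - 78.9990
tree:
2.1861
4.2249 0.4135
8.0688 0.8860 0.0000
15.1810 1.8984 0.0000 0.0000
24.9239 4.0674 0.0000 0.0000 0.0000

params: Δt=0.29100 u=1.14068 d=0.87667 q=0.52601 e^(-rΔt)=0.98470
t_4 payoffs: 24.9239 4.0674 0.0000 0.0000 0.0000
t_3: node(3,0) S=78.9990 payoff=15.1810 vs cont=13.7396 → 15.1810 [stop]  node(3,1) S=102.7896 payoff=0.0000 vs cont=1.8984 → 1.8984 [wait]  node(3,2) S=133.7447 payoff=0.0000 vs cont=0.0000 → 0.0000 [wait]  node(3,3) S=174.0220 payoff=0.0000 vs cont=0.0000 → 0.0000 [wait]  ⇒ S*(3)=78.9990
t_2: node(2,0) S=90.1126 payoff=4.0674 vs cont=8.0688 → 8.0688 [wait]  node(2,1) S=117.2500 payoff=0.0000 vs cont=0.8860 → 0.8860 [wait]  node(2,2) S=152.5599 payoff=0.0000 vs cont=0.0000 → 0.0000 [wait]  ⇒ S*(2)=-
t_1: node(1,0) S=102.7896 payoff=0.0000 vs cont=4.2249 → 4.2249 [wait]  node(1,1) S=133.7447 payoff=0.0000 vs cont=0.4135 → 0.4135 [wait]  ⇒ S*(1)=-
t_0: node(0,0) S=117.2500 payoff=0.0000 vs cont=2.1861 → 2.1861 [wait]  ⇒ S*(0)=-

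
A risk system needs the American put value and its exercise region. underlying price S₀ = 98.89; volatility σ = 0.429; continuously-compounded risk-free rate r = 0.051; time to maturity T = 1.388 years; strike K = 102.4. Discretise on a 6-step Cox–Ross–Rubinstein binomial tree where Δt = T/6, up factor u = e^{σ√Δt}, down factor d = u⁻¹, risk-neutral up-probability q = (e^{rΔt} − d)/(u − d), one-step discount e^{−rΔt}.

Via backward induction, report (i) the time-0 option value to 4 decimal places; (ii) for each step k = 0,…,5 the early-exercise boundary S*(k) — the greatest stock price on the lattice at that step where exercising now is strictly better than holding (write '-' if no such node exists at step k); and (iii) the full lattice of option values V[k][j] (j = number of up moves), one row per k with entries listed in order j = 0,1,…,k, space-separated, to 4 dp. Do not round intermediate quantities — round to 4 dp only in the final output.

params: Δt=0.23133 u=1.22917 d=0.81356 q=0.47715 e^(-rΔt)=0.98827
t_6 payoffs: 73.7261 59.0780 36.9468 3.5100 0.0000 0.0000 0.0000
t_5: node(5,0) S=35.2450 payoff=67.1550 vs cont=65.9539 → 67.1550 [stop]  node(5,1) S=53.2500 payoff=49.1500 vs cont=47.9490 → 49.1500 [stop]  node(5,2) S=80.4529 payoff=21.9471 vs cont=20.7461 → 21.9471 [stop]  node(5,3) S=121.5523 payoff=0.0000 vs cont=1.8137 → 1.8137 [wait]  node(5,4) S=183.6475 payoff=0.0000 vs cont=0.0000 → 0.0000 [wait]  node(5,5) S=277.4641 payoff=0.0000 vs cont=0.0000 → 0.0000 [wait]  ⇒ S*(5)=80.4529
t_4: node(4,0) S=43.3220 payoff=59.0780 vs cont=57.8769 → 59.0780 [stop]  node(4,1) S=65.4532 payoff=36.9468 vs cont=35.7458 → 36.9468 [stop]  node(4,2) S=98.8900 payoff=3.5100 vs cont=12.1956 → 12.1956 [wait]  node(4,3) S=149.4081 payoff=0.0000 vs cont=0.9371 → 0.9371 [wait]  node(4,4) S=225.7334 payoff=0.0000 vs cont=0.0000 → 0.0000 [wait]  ⇒ S*(4)=65.4532
t_3: node(3,0) S=53.2500 payoff=49.1500 vs cont=47.9490 → 49.1500 [stop]  node(3,1) S=80.4529 payoff=21.9471 vs cont=24.8419 → 24.8419 [wait]  node(3,2) S=121.5523 payoff=0.0000 vs cont=6.7436 → 6.7436 [wait]  node(3,3) S=183.6475 payoff=0.0000 vs cont=0.4842 → 0.4842 [wait]  ⇒ S*(3)=53.2500
t_2: node(2,0) S=65.4532 payoff=36.9468 vs cont=37.1109 → 37.1109 [wait]  node(2,1) S=98.8900 payoff=3.5100 vs cont=16.0161 → 16.0161 [wait]  node(2,2) S=149.4081 payoff=0.0000 vs cont=3.7128 → 3.7128 [wait]  ⇒ S*(2)=-
t_1: node(1,0) S=80.4529 payoff=21.9471 vs cont=26.7282 → 26.7282 [wait]  node(1,1) S=121.5523 payoff=0.0000 vs cont=10.0266 → 10.0266 [wait]  ⇒ S*(1)=-
t_0: node(0,0) S=98.8900 payoff=3.5100 vs cont=18.5390 → 18.5390 [wait]  ⇒ S*(0)=-

price = 18.5390
boundary = - - - 53.2500 65.4532 80.4529
tree:
18.5390
26.7282 10.0266
37.1109 16.0161 3.7128
49.1500 24.8419 6.7436 0.4842
59.0780 36.9468 12.1956 0.9371 0.0000
67.1550 49.1500 21.9471 1.8137 0.0000 0.0000
73.7261 59.0780 36.9468 3.5100 0.0000 0.0000 0.0000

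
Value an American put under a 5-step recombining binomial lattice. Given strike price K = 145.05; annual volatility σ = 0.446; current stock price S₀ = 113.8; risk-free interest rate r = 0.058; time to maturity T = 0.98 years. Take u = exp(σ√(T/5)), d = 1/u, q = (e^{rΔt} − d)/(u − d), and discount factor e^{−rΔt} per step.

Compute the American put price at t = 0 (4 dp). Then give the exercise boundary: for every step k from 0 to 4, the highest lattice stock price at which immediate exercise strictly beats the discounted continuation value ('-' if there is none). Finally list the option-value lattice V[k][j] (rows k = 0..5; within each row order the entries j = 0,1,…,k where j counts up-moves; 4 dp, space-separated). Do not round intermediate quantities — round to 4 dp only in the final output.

Δt=0.19600  u=1.21830  d=0.82082  q=0.47956  discount=0.98870
step 5 (expiry): payoffs max(K−S,0) = 102.6487 82.1161 51.6408 6.4080 0.0000 0.0000
step 4: (k=4,j=0): S=51.6573, (K−S)⁺=93.3927, hold=91.7531 ⇒ V=93.3927 exercise | (k=4,j=1): S=76.6721, (K−S)⁺=68.3779, hold=66.7384 ⇒ V=68.3779 exercise | (k=4,j=2): S=113.8000, (K−S)⁺=31.2500, hold=29.6104 ⇒ V=31.2500 exercise | (k=4,j=3): S=168.9069, (K−S)⁺=0.0000, hold=3.2973 ⇒ V=3.2973 continue | (k=4,j=4): S=250.6990, (K−S)⁺=0.0000, hold=0.0000 ⇒ V=0.0000 continue  boundary S*=113.8000
step 3: (k=3,j=0): S=62.9339, (K−S)⁺=82.1161, hold=80.4765 ⇒ V=82.1161 exercise | (k=3,j=1): S=93.4092, (K−S)⁺=51.6408, hold=50.0012 ⇒ V=51.6408 exercise | (k=3,j=2): S=138.6420, (K−S)⁺=6.4080, hold=17.6433 ⇒ V=17.6433 continue | (k=3,j=3): S=205.7785, (K−S)⁺=0.0000, hold=1.6966 ⇒ V=1.6966 continue  boundary S*=93.4092
step 2: (k=2,j=0): S=76.6721, (K−S)⁺=68.3779, hold=66.7384 ⇒ V=68.3779 exercise | (k=2,j=1): S=113.8000, (K−S)⁺=31.2500, hold=34.9375 ⇒ V=34.9375 continue | (k=2,j=2): S=168.9069, (K−S)⁺=0.0000, hold=9.8829 ⇒ V=9.8829 continue  boundary S*=76.6721
step 1: (k=1,j=0): S=93.4092, (K−S)⁺=51.6408, hold=51.7496 ⇒ V=51.7496 continue | (k=1,j=1): S=138.6420, (K−S)⁺=6.4080, hold=22.6632 ⇒ V=22.6632 continue  boundary S*=-
step 0: (k=0,j=0): S=113.8000, (K−S)⁺=31.2500, hold=37.3736 ⇒ V=37.3736 continue  boundary S*=-

price = 37.3736
boundary = - - 76.6721 93.4092 113.8000
tree:
37.3736
51.7496 22.6632
68.3779 34.9375 9.8829
82.1161 51.6408 17.6433 1.6966
93.3927 68.3779 31.2500 3.2973 0.0000
102.6487 82.1161 51.6408 6.4080 0.0000 0.0000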